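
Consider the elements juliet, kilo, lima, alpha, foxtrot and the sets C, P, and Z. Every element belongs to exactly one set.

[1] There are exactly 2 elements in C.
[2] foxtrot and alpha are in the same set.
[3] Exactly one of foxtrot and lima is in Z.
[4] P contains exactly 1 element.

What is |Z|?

2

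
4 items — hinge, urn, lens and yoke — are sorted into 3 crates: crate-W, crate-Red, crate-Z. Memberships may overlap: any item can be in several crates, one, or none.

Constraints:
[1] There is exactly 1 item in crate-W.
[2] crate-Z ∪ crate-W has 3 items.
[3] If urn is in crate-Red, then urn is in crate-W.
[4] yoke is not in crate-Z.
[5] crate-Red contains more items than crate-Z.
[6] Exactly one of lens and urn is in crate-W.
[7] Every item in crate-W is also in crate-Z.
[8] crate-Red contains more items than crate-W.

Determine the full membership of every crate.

crate-W = {urn}; crate-Red = {hinge, lens, urn, yoke}; crate-Z = {hinge, lens, urn}

From (4): yoke ∉ crate-Z.
(7) contrapositive: yoke ∉ crate-W.
Suppose hinge ∈ crate-W: no assignment then satisfies all the clues, so hinge ∉ crate-W.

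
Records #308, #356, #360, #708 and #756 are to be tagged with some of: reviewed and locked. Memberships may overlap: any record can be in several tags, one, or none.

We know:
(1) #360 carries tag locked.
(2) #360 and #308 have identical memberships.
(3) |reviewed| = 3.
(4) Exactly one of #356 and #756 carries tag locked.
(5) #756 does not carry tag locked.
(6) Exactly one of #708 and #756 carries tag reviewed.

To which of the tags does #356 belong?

From (1): #360 ∈ locked.
From (5): #756 ∉ locked.
(2): #308 matches #360: #308 ∈ locked.
(4) (exactly one): #356 ∈ locked.
Suppose #356 ∈ reviewed: no assignment then satisfies all the clues, so #356 ∉ reviewed.

#356: locked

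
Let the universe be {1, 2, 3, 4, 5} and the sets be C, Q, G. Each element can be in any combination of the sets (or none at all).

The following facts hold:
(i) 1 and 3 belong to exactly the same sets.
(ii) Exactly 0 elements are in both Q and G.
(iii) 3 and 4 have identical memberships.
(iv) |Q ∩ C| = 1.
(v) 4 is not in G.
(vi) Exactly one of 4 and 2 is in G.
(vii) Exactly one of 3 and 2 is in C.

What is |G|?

From (v): 4 ∉ G.
(iii): 3 matches 4: 3 ∉ G.
(vi) (exactly one): 2 ∈ G.
(i): 1 matches 3: 1 ∉ G.
Suppose 2 ∈ Q: no assignment then satisfies all the clues, so 2 ∉ Q.

1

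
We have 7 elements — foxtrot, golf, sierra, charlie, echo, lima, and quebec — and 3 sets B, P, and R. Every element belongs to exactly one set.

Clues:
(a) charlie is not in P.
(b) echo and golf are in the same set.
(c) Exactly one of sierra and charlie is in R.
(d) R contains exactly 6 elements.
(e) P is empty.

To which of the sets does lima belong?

lima: R

From (a): charlie ∉ P.
(e): P already has 0, so the rest are out.
Suppose lima ∈ B: no assignment then satisfies all the clues, so lima ∉ B.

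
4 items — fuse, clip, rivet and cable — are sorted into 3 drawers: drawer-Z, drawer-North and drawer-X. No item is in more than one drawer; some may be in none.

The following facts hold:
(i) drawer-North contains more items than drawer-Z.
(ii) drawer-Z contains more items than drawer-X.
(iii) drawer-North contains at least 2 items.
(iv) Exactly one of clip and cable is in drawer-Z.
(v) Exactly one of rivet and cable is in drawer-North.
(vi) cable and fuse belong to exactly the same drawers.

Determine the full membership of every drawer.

drawer-Z = {clip}; drawer-North = {cable, fuse}; drawer-X = {}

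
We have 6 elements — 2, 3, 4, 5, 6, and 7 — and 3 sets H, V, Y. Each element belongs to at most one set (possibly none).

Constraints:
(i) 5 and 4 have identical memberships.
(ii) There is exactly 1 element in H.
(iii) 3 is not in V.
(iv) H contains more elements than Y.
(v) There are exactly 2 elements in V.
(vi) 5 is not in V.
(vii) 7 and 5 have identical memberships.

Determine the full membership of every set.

H = {3}; V = {2, 6}; Y = {}

From (iii): 3 ∉ V.
From (vi): 5 ∉ V.
(i): 4 matches 5: 4 ∉ V.
(vii): 7 matches 5: 7 ∉ V.
(v): only 2 candidates remain for V, so all are in.
Suppose 3 ∉ H: no assignment then satisfies all the clues, so 3 ∈ H.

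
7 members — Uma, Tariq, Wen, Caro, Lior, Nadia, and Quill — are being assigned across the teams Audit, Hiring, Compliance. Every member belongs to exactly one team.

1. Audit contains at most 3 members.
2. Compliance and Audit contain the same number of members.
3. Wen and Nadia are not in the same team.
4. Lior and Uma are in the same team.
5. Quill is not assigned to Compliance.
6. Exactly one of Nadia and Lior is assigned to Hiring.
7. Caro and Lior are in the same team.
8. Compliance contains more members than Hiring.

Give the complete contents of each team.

Audit = {Quill, Tariq, Wen}; Hiring = {Nadia}; Compliance = {Caro, Lior, Uma}

From (5): Quill ∉ Compliance.
Suppose Uma ∈ Audit: no assignment then satisfies all the clues, so Uma ∉ Audit.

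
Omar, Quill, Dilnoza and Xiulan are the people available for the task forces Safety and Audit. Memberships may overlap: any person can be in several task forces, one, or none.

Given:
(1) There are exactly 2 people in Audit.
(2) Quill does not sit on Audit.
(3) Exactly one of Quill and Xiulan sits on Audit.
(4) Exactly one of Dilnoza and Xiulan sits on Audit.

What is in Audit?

Audit = {Omar, Xiulan}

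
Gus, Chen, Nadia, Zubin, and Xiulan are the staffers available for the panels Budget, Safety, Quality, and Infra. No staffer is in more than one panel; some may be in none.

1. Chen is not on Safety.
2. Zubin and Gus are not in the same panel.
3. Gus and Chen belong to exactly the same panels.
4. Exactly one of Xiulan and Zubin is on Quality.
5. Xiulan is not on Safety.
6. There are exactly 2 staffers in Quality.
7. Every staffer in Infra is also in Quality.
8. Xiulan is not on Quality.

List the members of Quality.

Quality = {Nadia, Zubin}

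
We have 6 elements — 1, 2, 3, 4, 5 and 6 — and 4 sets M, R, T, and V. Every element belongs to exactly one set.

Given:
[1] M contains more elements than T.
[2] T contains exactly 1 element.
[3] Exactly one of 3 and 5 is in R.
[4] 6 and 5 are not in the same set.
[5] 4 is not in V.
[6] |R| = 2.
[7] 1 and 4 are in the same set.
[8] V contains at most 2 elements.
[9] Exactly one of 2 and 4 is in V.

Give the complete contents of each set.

M = {1, 4}; R = {3, 6}; T = {5}; V = {2}

From (5): 4 ∉ V.
(7): 1 matches 4: 1 ∉ V.
(9) (exactly one): 2 ∈ V.
Suppose 1 ∉ M: no assignment then satisfies all the clues, so 1 ∈ M.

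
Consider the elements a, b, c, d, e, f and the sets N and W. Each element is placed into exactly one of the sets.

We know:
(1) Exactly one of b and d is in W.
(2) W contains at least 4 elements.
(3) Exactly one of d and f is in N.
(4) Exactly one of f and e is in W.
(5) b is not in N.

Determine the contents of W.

From (5): b ∉ N.
Only one set left: b ∈ W.
(1) (exactly one): d ∉ W.
Only one set left: d ∈ N.
(3) (exactly one): f ∉ N.
Only one set left: f ∈ W.
(4) (exactly one): e ∉ W.
Only one set left: e ∈ N.
(2): only 4 candidates remain for W, so all are in.

W = {a, b, c, f}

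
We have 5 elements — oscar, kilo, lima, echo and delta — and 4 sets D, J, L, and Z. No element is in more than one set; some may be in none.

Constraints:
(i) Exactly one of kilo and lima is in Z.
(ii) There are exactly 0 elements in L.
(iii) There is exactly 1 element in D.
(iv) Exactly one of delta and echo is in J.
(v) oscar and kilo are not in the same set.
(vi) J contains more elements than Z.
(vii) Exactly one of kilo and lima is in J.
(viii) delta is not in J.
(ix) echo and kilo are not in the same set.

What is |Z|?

From (viii): delta ∉ J.
(ii): L already has 0, so the rest are out.
(iv) (exactly one): echo ∈ J.
(ix): kilo ∉ J.
(vii) (exactly one): lima ∈ J.
(i) (exactly one): kilo ∈ Z.
(v): oscar ∉ Z.
Suppose delta ∈ Z: no assignment then satisfies all the clues, so delta ∉ Z.

1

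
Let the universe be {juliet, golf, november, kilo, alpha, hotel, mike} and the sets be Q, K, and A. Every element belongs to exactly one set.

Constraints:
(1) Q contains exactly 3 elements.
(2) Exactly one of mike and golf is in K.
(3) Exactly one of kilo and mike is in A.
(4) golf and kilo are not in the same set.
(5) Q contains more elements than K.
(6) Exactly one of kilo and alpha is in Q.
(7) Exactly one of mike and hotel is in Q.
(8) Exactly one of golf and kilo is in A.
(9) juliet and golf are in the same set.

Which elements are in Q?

Q = {alpha, mike, november}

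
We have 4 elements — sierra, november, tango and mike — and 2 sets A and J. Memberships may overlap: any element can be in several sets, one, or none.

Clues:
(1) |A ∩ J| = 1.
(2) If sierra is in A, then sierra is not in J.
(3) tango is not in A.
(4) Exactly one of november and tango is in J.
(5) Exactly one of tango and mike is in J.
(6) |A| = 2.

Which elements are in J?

J = {mike, november}

From (3): tango ∉ A.
Suppose sierra ∈ J: no assignment then satisfies all the clues, so sierra ∉ J.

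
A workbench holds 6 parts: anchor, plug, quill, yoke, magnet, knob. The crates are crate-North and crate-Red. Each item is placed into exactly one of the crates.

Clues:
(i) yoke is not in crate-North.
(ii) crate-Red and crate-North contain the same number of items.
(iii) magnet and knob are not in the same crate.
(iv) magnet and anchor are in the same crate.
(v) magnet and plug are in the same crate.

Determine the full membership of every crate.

crate-North = {anchor, magnet, plug}; crate-Red = {knob, quill, yoke}

From (i): yoke ∉ crate-North.
Only one crate left: yoke ∈ crate-Red.
Suppose anchor ∉ crate-North: no assignment then satisfies all the clues, so anchor ∈ crate-North.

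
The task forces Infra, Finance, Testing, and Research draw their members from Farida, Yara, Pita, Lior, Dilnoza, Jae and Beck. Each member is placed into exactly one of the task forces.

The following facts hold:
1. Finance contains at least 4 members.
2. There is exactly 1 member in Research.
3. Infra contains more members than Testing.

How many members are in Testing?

0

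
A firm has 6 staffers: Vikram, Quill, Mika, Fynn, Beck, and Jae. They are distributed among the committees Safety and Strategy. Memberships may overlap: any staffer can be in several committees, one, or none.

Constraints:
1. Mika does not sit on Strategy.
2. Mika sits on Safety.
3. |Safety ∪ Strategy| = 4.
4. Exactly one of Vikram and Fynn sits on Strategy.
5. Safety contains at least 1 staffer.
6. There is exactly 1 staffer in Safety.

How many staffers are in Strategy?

3

From (1): Mika ∉ Strategy.
From (2): Mika ∈ Safety.
(6): Safety already has 1, so the rest are out.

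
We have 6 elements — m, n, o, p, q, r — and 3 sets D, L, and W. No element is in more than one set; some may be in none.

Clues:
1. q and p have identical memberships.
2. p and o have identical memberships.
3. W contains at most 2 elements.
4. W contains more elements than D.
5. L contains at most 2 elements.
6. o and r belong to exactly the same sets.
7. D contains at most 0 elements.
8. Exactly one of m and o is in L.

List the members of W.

W = {n}

(7): D already has 0, so the rest are out.
Suppose m ∈ W: no assignment then satisfies all the clues, so m ∉ W.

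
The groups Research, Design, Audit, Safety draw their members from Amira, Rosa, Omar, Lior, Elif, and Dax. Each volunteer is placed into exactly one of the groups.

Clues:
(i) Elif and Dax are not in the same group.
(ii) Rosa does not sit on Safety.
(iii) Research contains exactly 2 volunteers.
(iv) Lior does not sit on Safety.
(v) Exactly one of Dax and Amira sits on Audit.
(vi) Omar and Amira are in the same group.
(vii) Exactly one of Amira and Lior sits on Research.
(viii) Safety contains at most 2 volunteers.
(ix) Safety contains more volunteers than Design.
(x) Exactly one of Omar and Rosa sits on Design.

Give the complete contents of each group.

Research = {Elif, Lior}; Design = {Rosa}; Audit = {Dax}; Safety = {Amira, Omar}

From (ii): Rosa ∉ Safety.
From (iv): Lior ∉ Safety.
Suppose Amira ∈ Research: no assignment then satisfies all the clues, so Amira ∉ Research.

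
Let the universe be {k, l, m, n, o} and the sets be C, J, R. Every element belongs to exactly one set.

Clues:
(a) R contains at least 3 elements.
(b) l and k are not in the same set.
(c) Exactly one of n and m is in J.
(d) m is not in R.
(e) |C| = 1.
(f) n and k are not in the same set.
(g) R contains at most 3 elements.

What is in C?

C = {k}

From (d): m ∉ R.
Suppose k ∉ C: no assignment then satisfies all the clues, so k ∈ C.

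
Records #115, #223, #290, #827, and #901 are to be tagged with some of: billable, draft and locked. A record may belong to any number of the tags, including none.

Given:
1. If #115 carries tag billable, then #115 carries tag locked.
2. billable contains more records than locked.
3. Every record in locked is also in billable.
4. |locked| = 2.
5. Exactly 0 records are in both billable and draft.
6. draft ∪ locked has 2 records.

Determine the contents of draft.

draft = {}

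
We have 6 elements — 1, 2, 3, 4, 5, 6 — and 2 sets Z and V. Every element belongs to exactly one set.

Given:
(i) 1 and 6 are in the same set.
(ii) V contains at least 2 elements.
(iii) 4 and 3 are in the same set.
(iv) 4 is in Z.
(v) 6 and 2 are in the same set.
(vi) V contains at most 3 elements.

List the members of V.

V = {1, 2, 6}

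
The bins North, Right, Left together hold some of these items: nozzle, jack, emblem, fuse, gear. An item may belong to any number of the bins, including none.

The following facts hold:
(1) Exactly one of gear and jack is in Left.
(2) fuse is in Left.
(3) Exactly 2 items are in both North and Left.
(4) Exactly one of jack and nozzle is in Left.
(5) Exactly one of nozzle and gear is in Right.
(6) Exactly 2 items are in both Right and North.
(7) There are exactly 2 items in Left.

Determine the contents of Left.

From (2): fuse ∈ Left.
Suppose nozzle ∈ Left: no assignment then satisfies all the clues, so nozzle ∉ Left.

Left = {fuse, jack}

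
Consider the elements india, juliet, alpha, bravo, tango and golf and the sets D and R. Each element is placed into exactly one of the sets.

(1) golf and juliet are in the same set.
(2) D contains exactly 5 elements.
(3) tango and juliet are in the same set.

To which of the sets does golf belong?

golf: D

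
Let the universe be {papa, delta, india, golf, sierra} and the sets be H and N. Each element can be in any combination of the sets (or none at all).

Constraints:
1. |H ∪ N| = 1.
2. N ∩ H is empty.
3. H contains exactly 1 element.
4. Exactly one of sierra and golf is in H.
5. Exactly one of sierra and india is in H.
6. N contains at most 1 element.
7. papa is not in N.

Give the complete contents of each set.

H = {sierra}; N = {}

From (7): papa ∉ N.
Suppose papa ∈ H: no assignment then satisfies all the clues, so papa ∉ H.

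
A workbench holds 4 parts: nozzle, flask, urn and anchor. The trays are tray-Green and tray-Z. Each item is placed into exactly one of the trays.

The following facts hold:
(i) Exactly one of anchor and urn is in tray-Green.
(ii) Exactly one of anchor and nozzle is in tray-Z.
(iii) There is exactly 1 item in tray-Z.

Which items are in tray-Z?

tray-Z = {anchor}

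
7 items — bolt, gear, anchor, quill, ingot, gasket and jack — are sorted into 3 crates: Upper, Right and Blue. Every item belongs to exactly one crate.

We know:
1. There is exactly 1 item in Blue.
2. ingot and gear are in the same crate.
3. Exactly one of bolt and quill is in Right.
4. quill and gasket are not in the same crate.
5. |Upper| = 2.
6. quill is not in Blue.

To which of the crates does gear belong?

gear: Right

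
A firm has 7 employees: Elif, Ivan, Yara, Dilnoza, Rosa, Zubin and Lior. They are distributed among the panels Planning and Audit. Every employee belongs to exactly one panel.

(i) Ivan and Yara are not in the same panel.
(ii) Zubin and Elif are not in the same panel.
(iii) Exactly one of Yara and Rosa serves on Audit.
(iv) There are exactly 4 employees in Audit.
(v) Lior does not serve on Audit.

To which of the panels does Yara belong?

Yara: Planning

From (v): Lior ∉ Audit.
Only one panel left: Lior ∈ Planning.
Suppose Yara ∉ Planning: no assignment then satisfies all the clues, so Yara ∈ Planning.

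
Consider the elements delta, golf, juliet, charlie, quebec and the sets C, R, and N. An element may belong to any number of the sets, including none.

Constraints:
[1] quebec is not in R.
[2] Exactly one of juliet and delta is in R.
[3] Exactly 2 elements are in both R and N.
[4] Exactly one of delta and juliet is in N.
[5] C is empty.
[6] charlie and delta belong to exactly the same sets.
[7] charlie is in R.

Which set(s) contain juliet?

juliet: none

From (1): quebec ∉ R.
From (7): charlie ∈ R.
(5): C already has 0, so the rest are out.
(6): delta matches charlie: delta ∈ R.
(2) (exactly one): juliet ∉ R.
Suppose juliet ∈ N: no assignment then satisfies all the clues, so juliet ∉ N.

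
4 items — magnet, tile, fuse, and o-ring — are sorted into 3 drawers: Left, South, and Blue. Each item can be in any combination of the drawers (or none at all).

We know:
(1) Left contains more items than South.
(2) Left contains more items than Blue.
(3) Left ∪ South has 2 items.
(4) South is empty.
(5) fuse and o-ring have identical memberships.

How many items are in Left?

2

(4): South already has 0, so the rest are out.
Suppose fuse ∈ Blue: no assignment then satisfies all the clues, so fuse ∉ Blue.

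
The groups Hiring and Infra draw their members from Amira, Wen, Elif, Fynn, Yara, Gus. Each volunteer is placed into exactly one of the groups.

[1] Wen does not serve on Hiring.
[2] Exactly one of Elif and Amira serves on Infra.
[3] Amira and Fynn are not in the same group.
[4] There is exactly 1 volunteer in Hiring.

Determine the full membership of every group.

Hiring = {Amira}; Infra = {Elif, Fynn, Gus, Wen, Yara}

From (1): Wen ∉ Hiring.
Only one group left: Wen ∈ Infra.
Suppose Amira ∉ Hiring: no assignment then satisfies all the clues, so Amira ∈ Hiring.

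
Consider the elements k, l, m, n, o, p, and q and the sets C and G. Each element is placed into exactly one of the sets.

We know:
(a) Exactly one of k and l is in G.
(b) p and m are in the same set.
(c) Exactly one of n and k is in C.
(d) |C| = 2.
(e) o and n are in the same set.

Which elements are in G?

G = {l, m, n, o, p}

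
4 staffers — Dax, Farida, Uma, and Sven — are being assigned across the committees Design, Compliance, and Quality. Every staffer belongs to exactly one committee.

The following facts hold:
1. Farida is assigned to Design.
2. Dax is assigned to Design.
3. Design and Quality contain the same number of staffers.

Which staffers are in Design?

Design = {Dax, Farida}

From (1): Farida ∈ Design.
From (2): Dax ∈ Design.
Suppose Uma ∈ Design: no assignment then satisfies all the clues, so Uma ∉ Design.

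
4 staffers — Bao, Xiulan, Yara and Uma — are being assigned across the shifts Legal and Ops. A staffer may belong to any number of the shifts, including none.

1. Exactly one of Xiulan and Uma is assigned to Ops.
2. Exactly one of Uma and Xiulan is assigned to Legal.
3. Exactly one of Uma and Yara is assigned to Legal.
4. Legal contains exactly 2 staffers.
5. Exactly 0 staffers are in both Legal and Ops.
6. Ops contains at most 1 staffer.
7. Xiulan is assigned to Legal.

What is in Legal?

Legal = {Xiulan, Yara}

From (7): Xiulan ∈ Legal.
(2) (exactly one): Uma ∉ Legal.
(3) (exactly one): Yara ∈ Legal.
(4): Legal already has 2, so the rest are out.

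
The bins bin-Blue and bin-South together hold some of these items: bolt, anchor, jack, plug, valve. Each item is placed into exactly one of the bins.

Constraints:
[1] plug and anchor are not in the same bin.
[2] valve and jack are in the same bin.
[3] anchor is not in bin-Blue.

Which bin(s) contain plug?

From (3): anchor ∉ bin-Blue.
Only one bin left: anchor ∈ bin-South.
(1): plug ∉ bin-South.
Only one bin left: plug ∈ bin-Blue.

plug: bin-Blue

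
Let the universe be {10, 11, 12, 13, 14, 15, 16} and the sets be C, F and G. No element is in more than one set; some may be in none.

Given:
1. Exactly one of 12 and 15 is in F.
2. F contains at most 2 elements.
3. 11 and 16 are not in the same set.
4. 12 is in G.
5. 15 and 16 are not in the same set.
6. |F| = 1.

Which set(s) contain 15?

From (4): 12 ∈ G.
(1) (exactly one): 15 ∈ F.
(5): 16 ∉ F.
(6): F already has 1, so the rest are out.

15: F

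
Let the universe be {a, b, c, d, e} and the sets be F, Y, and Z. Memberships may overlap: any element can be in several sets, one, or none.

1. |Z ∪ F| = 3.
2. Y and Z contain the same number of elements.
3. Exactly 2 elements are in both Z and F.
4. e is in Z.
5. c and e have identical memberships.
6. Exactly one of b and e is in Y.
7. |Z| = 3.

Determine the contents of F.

F = {c, e}

From (4): e ∈ Z.
(5): c matches e: c ∈ Z.
Suppose a ∈ F: no assignment then satisfies all the clues, so a ∉ F.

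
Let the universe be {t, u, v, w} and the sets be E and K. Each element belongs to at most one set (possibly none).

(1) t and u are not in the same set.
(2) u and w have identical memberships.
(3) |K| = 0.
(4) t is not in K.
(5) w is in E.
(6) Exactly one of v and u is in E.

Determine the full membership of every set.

E = {u, w}; K = {}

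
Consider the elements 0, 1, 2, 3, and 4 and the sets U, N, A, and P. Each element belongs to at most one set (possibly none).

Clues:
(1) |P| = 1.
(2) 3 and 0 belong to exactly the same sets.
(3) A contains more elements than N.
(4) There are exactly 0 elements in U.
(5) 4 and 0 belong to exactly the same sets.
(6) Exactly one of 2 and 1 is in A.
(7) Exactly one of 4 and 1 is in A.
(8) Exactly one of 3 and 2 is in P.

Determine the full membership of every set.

U = {}; N = {}; A = {1}; P = {2}

(4): U already has 0, so the rest are out.
Suppose 0 ∈ N: no assignment then satisfies all the clues, so 0 ∉ N.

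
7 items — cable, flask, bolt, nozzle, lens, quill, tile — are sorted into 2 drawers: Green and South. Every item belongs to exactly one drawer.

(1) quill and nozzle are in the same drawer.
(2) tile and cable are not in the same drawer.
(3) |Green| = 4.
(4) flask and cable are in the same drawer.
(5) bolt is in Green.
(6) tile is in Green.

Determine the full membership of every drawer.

Green = {bolt, nozzle, quill, tile}; South = {cable, flask, lens}

From (5): bolt ∈ Green.
From (6): tile ∈ Green.
(2): cable ∉ Green.
(4): flask matches cable: flask ∉ Green.
Only one drawer left: cable ∈ South.
Only one drawer left: flask ∈ South.
Suppose nozzle ∉ Green: no assignment then satisfies all the clues, so nozzle ∈ Green.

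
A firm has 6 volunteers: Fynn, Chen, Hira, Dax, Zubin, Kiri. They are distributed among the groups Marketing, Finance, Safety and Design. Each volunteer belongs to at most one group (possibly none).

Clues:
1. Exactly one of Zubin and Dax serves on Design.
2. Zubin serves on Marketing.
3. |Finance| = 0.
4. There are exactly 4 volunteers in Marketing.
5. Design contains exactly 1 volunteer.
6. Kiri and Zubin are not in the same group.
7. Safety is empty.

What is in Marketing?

Marketing = {Chen, Fynn, Hira, Zubin}

From (2): Zubin ∈ Marketing.
(1) (exactly one): Dax ∈ Design.
(3): Finance already has 0, so the rest are out.
(5): Design already has 1, so the rest are out.
(6): Kiri ∉ Marketing.
(7): Safety already has 0, so the rest are out.
(4): only 4 candidates remain for Marketing, so all are in.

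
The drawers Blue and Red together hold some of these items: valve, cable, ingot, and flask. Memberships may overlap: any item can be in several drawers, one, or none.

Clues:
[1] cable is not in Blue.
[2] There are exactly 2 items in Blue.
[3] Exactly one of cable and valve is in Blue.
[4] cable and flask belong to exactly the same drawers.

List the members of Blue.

Blue = {ingot, valve}

From (1): cable ∉ Blue.
(3) (exactly one): valve ∈ Blue.
(4): flask matches cable: flask ∉ Blue.
(2): only 2 candidates remain for Blue, so all are in.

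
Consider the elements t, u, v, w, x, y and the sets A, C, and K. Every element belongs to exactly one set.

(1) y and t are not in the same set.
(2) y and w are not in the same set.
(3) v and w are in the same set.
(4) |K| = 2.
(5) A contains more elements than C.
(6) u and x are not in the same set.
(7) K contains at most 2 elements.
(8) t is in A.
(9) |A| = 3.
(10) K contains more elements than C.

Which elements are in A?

A = {t, v, w}

From (8): t ∈ A.
(1): y ∉ A.
Suppose u ∈ A: no assignment then satisfies all the clues, so u ∉ A.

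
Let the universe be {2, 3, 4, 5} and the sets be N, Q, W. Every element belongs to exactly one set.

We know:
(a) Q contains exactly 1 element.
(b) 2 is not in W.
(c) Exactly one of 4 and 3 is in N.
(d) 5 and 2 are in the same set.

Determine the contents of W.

W = {}

From (b): 2 ∉ W.
(d): 5 matches 2: 5 ∉ W.
Suppose 3 ∈ W: no assignment then satisfies all the clues, so 3 ∉ W.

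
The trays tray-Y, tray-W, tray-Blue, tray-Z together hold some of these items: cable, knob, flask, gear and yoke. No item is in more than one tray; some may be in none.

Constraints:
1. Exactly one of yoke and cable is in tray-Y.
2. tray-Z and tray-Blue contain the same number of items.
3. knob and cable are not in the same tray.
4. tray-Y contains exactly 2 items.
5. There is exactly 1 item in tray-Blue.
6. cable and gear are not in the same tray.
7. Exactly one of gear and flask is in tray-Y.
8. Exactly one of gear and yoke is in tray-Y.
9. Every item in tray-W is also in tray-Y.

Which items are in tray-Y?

tray-Y = {flask, yoke}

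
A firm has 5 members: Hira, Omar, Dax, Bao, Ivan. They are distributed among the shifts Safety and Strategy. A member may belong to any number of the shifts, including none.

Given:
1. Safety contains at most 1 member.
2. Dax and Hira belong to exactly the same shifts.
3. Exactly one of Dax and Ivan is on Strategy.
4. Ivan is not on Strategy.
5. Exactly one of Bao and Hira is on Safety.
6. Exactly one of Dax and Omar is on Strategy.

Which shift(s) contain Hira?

Hira: Strategy

From (4): Ivan ∉ Strategy.
(3) (exactly one): Dax ∈ Strategy.
(6) (exactly one): Omar ∉ Strategy.
(2): Hira matches Dax: Hira ∈ Strategy.
Suppose Hira ∈ Safety: no assignment then satisfies all the clues, so Hira ∉ Safety.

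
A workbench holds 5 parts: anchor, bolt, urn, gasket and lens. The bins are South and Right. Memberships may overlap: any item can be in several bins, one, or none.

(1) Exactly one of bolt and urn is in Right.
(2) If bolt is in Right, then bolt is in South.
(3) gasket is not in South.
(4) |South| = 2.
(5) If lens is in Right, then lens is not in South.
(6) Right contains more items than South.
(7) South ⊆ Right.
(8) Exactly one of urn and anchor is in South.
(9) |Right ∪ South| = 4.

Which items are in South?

South = {anchor, bolt}

From (3): gasket ∉ South.
Suppose anchor ∉ South: no assignment then satisfies all the clues, so anchor ∈ South.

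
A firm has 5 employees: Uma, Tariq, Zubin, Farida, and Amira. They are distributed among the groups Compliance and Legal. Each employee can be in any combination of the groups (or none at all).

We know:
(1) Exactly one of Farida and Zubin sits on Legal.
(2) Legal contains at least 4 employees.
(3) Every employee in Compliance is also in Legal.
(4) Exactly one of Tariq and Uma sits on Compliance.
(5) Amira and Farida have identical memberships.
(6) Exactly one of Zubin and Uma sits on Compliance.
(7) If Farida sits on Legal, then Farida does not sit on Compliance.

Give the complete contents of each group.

Compliance = {Uma}; Legal = {Amira, Farida, Tariq, Uma}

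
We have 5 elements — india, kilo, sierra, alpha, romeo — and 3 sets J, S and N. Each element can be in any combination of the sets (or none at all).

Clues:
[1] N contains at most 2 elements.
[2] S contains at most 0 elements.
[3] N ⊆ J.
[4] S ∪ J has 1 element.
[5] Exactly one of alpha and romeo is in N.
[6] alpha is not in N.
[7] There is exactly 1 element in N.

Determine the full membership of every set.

J = {romeo}; S = {}; N = {romeo}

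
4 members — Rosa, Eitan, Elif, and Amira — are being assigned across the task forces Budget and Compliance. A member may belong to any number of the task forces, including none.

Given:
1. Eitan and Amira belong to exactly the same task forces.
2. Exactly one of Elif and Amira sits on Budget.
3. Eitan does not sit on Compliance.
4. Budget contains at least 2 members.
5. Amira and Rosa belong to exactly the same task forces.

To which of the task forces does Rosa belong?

Rosa: Budget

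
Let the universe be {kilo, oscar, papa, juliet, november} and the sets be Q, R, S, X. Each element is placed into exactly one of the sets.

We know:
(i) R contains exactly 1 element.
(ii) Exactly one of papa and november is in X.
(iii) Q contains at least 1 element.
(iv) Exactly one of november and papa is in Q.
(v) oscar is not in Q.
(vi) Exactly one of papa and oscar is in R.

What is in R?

R = {oscar}

From (v): oscar ∉ Q.
Suppose kilo ∈ R: no assignment then satisfies all the clues, so kilo ∉ R.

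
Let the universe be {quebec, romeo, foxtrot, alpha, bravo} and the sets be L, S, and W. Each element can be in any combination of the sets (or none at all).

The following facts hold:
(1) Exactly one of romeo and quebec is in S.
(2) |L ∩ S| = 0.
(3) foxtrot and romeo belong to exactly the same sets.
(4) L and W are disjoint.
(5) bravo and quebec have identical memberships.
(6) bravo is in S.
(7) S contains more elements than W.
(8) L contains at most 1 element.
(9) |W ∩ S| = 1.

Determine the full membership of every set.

From (6): bravo ∈ S.
(5): quebec matches bravo: quebec ∈ S.
(1) (exactly one): romeo ∉ S.
(3): foxtrot matches romeo: foxtrot ∉ S.
Suppose quebec ∈ L: no assignment then satisfies all the clues, so quebec ∉ L.

L = {}; S = {alpha, bravo, quebec}; W = {alpha}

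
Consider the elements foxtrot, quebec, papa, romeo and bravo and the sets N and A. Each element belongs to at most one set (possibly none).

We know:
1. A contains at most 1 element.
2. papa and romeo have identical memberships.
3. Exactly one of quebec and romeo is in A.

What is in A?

A = {quebec}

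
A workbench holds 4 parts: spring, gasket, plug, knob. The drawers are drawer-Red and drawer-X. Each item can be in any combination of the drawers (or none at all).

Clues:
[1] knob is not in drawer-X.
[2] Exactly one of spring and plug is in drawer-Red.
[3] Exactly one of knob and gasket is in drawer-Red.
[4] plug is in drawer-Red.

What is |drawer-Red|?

From (1): knob ∉ drawer-X.
From (4): plug ∈ drawer-Red.
(2) (exactly one): spring ∉ drawer-Red.

2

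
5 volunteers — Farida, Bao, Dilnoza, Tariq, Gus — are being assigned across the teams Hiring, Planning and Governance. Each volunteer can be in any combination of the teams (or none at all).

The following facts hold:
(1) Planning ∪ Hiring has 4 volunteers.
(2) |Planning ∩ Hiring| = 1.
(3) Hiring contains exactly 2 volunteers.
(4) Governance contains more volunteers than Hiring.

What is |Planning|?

3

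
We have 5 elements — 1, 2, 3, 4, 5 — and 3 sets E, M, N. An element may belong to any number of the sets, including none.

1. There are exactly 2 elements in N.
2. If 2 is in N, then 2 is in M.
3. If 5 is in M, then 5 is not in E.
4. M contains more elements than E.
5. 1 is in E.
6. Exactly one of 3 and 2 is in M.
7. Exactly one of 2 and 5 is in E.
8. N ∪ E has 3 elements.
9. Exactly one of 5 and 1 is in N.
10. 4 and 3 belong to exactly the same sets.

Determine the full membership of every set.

E = {1, 2}; M = {1, 2, 5}; N = {2, 5}

From (5): 1 ∈ E.
Suppose 1 ∉ M: no assignment then satisfies all the clues, so 1 ∈ M.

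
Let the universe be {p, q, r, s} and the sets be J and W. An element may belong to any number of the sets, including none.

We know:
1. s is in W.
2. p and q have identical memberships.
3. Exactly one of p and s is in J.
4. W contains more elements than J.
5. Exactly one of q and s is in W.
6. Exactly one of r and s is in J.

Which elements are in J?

J = {s}

From (1): s ∈ W.
(5) (exactly one): q ∉ W.
(2): p matches q: p ∉ W.
Suppose p ∈ J: no assignment then satisfies all the clues, so p ∉ J.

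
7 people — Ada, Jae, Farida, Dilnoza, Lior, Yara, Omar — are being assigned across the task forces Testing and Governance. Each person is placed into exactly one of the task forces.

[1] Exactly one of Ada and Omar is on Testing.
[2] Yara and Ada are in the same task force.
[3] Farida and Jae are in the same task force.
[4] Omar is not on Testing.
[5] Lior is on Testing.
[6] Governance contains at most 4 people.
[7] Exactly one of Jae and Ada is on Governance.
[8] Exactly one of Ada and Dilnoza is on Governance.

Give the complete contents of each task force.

From (4): Omar ∉ Testing.
From (5): Lior ∈ Testing.
(1) (exactly one): Ada ∈ Testing.
(2): Yara matches Ada: Yara ∈ Testing.
(7) (exactly one): Jae ∈ Governance.
(8) (exactly one): Dilnoza ∈ Governance.
Only one task force left: Omar ∈ Governance.
(3): Farida matches Jae: Farida ∉ Testing.
(3): Farida matches Jae: Farida ∈ Governance.

Testing = {Ada, Lior, Yara}; Governance = {Dilnoza, Farida, Jae, Omar}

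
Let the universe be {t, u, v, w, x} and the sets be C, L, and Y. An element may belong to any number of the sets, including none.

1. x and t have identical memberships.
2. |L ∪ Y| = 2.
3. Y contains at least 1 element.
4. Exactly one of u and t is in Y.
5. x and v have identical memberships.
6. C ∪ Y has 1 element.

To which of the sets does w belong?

w: L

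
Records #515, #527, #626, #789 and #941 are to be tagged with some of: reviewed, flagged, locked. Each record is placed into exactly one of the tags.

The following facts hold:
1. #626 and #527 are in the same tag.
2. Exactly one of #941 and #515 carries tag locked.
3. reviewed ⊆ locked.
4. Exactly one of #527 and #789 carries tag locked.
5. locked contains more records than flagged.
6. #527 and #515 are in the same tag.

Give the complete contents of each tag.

reviewed = {}; flagged = {#789, #941}; locked = {#515, #527, #626}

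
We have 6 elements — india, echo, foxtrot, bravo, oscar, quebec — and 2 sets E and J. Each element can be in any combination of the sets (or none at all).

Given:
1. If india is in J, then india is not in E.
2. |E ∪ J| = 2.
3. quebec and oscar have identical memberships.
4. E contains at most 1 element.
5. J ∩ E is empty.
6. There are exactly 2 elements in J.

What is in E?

E = {}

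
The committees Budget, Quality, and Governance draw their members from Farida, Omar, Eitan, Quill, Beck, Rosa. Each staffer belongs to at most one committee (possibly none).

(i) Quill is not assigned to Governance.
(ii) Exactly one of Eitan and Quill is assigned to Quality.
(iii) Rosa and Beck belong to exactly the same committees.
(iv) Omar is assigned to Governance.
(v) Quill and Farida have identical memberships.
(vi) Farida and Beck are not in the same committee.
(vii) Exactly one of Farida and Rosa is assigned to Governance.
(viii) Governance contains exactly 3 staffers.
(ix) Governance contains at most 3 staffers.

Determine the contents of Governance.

Governance = {Beck, Omar, Rosa}

From (i): Quill ∉ Governance.
From (iv): Omar ∈ Governance.
(v): Farida matches Quill: Farida ∉ Governance.
(vii) (exactly one): Rosa ∈ Governance.
(iii): Beck matches Rosa: Beck ∉ Budget.
(iii): Beck matches Rosa: Beck ∉ Quality.
(iii): Beck matches Rosa: Beck ∈ Governance.
(viii): Governance already has 3, so the rest are out.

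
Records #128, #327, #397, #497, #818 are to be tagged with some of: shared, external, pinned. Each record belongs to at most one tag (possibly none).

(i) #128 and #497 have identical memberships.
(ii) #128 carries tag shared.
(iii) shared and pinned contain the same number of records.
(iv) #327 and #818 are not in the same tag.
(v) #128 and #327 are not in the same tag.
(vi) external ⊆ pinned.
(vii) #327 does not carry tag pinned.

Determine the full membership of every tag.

From (ii): #128 ∈ shared.
From (vii): #327 ∉ pinned.
(i): #497 matches #128: #497 ∈ shared.
(v): #327 ∉ shared.
(vi) contrapositive: #327 ∉ external.
Suppose #397 ∈ shared: no assignment then satisfies all the clues, so #397 ∉ shared.

shared = {#128, #497}; external = {}; pinned = {#397, #818}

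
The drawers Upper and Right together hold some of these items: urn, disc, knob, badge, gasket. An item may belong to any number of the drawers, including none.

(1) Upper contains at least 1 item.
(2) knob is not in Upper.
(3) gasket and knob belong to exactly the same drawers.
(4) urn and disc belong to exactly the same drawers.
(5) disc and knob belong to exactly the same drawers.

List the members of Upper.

From (2): knob ∉ Upper.
(3): gasket matches knob: gasket ∉ Upper.
(5): disc matches knob: disc ∉ Upper.
(4): urn matches disc: urn ∉ Upper.
(1): only 1 candidates remain for Upper, so all are in.

Upper = {badge}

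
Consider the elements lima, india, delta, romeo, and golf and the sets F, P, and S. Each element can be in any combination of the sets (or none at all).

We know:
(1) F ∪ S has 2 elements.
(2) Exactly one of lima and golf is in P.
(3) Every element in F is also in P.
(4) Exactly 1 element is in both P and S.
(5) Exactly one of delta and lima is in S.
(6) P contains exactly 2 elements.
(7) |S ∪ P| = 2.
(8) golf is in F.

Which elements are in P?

P = {delta, golf}

From (8): golf ∈ F.
(3) with golf ∈ F: golf ∈ P.
(2) (exactly one): lima ∉ P.
(3) contrapositive: lima ∉ F.
Suppose india ∈ P: no assignment then satisfies all the clues, so india ∉ P.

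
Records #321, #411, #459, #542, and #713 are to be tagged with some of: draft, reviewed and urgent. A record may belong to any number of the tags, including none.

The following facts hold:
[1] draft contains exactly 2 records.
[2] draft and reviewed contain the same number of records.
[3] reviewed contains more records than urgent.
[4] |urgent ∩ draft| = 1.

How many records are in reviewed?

2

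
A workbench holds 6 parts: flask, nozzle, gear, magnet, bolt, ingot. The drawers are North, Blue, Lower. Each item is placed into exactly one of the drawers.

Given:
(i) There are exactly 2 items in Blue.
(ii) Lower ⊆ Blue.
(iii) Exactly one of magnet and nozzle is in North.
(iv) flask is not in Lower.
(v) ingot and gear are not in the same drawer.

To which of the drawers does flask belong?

flask: North

From (iv): flask ∉ Lower.
Suppose flask ∉ North: no assignment then satisfies all the clues, so flask ∈ North.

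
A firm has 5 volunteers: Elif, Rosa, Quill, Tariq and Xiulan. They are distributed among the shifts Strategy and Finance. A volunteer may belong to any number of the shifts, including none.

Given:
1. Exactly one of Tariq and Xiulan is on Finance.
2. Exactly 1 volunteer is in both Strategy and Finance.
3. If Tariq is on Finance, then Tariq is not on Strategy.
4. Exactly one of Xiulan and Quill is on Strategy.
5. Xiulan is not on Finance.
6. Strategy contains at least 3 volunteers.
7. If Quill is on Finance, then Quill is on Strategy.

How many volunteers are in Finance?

2

From (5): Xiulan ∉ Finance.
(1) (exactly one): Tariq ∈ Finance.
(3): Tariq ∉ Strategy.
Suppose Elif ∉ Strategy: no assignment then satisfies all the clues, so Elif ∈ Strategy.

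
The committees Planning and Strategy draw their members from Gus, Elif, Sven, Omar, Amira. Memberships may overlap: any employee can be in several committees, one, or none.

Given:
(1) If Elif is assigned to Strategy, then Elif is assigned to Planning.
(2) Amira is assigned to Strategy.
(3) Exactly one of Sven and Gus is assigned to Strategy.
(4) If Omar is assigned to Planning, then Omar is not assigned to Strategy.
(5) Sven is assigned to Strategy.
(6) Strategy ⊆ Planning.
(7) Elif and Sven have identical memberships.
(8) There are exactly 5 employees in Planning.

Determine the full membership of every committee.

Planning = {Amira, Elif, Gus, Omar, Sven}; Strategy = {Amira, Elif, Sven}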